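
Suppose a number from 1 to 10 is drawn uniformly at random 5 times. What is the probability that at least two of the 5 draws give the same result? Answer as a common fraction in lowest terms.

P(all 5 different) = 10/10 · 9/10 · ··· · 6/10 = 189/625.
P(at least two equal) = 1 − 189/625 = 436/625.

436/625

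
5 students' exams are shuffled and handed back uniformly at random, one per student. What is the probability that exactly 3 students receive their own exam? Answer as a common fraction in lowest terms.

1/12

Choose which 3 of the 5 are fixed: C(5,3) = 10 ways.
The remaining 2 must have no fixed point: D(2) = 1.
P = 10·1/120 = 1/12.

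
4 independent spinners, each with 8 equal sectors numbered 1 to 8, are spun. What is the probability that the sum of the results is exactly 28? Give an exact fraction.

35/4096

There are 8^4 = 4096 equally likely outcomes.
The number of ordered 4-tuples from {1,…,8} summing to 28 is 35.
P(sum = 28) = 35/4096.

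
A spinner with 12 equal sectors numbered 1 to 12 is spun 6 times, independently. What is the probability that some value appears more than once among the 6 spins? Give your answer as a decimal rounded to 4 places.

P(all 6 different) = 12/12 · 11/12 · ··· · 7/12 ≈ 0.2228.
P(at least two equal) = 1 − 0.2228 = 0.7772.

0.7772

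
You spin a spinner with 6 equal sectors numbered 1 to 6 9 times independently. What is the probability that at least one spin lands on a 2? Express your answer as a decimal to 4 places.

0.8062

P(no spin lands on a 2) = (5/6)^9 ≈ 0.1938.
P(at least one) = 1 − 0.1938 = 0.8062.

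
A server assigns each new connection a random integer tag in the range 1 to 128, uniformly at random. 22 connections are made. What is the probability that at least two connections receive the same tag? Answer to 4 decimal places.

0.8527

It's easier to compute the probability that all 22 are distinct.
P(all distinct) = 128/128 · 127/128 · ··· · 107/128 ≈ 0.1473.
So the probability of at least one match is 1 − 0.1473 = 0.8527.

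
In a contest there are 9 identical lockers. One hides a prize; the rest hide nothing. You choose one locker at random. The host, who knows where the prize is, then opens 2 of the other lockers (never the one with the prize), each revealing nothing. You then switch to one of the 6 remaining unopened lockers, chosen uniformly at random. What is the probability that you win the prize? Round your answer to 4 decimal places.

Your original locker holds the prize with probability 1/9, so the other 8 collectively hold it with probability 8/9.
The host can always find 2 empty lockers to open, so the reveals don't change that 8/9; it is now spread over the 6 remaining unopened lockers.
P(win by switching) = (8/9) · (1/6) = 4/27 ≈ 0.1481.

0.1481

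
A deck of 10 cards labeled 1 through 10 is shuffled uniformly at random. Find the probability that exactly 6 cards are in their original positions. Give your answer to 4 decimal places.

0.0005

Choose which 6 of the 10 are fixed: C(10,6) = 210 ways.
The remaining 4 must have no fixed point: D(4) = 9.
P = 210·9/3628800 = 1/1920 ≈ 0.0005.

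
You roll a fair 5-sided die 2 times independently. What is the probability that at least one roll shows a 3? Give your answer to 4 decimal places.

0.3600

P(no roll shows a 3) = (4/5)^2 ≈ 0.6400.
P(at least one) = 1 − 0.6400 = 0.3600.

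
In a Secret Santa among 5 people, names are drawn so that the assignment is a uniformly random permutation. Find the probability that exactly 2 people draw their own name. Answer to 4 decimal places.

0.1667

Choose which 2 of the 5 are fixed: C(5,2) = 10 ways.
The remaining 3 must have no fixed point: D(3) = 2.
P = 10·2/120 = 1/6 ≈ 0.1667.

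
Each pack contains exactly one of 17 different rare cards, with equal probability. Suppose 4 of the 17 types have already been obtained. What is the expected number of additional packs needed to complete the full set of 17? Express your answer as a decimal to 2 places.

54.06

Starting from 4 distinct types, each trial gives a new one with probability (17−i)/17 when i types are held, so the wait for the next new type is 17/(17−i).
E = 17/13 + 17/12 + 17/11 + 17/10 + 17/9 + 17/8 + 17/7 + 17/6 + 17/5 + 17/4 + 17/3 + 17/2 + 17/1 = 19481881/360360 ≈ 54.06.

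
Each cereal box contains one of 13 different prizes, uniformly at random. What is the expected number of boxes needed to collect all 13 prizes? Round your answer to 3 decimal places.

After i distinct types are collected, each trial gives a new one with probability (13−i)/13, so the expected wait for the next new type is 13/(13−i).
E = 13/13 + 13/12 + 13/11 + 13/10 + 13/9 + 13/8 + 13/7 + 13/6 + 13/5 + 13/4 + 13/3 + 13/2 + 13/1 = 1145993/27720 ≈ 41.342.

41.342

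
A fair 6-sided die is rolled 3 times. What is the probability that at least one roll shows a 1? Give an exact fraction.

91/216

P(no roll shows a 1) = (5/6)^3 = 125/216.
P(at least one) = 1 − 125/216 = 91/216.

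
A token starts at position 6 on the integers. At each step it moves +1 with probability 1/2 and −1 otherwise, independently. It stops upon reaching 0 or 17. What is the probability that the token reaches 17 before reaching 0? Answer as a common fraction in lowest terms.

With a fair step, P(i) = ½P(i−1) + ½P(i+1) with P(0)=0, P(17)=1 has the linear solution P(i) = i/17.
P(6) = 6/17.

6/17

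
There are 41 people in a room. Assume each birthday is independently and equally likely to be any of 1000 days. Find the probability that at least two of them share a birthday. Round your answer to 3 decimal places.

0.565

It's easier to compute the probability that all 41 are distinct.
P(all distinct) = 1000/1000 · 999/1000 · ··· · 960/1000 ≈ 0.435.
So the probability of at least one match is 1 − 0.435 = 0.565.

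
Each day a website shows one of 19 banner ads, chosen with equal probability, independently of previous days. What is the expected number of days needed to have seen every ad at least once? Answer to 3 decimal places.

67.407

After i distinct types are collected, each trial gives a new one with probability (19−i)/19, so the expected wait for the next new type is 19/(19−i).
E = 19/19 + 19/18 + 19/17 + 19/16 + 19/15 + 19/14 + 19/13 + 19/12 + 19/11 + 19/10 + 19/9 + 19/8 + 19/7 + 19/6 + 19/5 + 19/4 + 19/3 + 19/2 + 19/1 = 275295799/4084080 ≈ 67.407.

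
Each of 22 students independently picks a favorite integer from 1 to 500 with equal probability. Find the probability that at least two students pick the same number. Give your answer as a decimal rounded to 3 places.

It's easier to compute the probability that all 22 are distinct.
P(all distinct) = 500/500 · 499/500 · ··· · 479/500 ≈ 0.626.
So the probability of at least one match is 1 − 0.626 = 0.374.

0.374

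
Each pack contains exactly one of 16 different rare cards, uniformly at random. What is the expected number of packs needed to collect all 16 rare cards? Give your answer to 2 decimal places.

54.09

After i distinct types are collected, each trial gives a new one with probability (16−i)/16, so the expected wait for the next new type is 16/(16−i).
E = 16/16 + 16/15 + 16/14 + 16/13 + 16/12 + 16/11 + 16/10 + 16/9 + 16/8 + 16/7 + 16/6 + 16/5 + 16/4 + 16/3 + 16/2 + 16/1 = 2436559/45045 ≈ 54.09.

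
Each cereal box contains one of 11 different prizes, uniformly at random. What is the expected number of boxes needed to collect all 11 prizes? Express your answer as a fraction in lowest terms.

83711/2520

After i distinct types are collected, each trial gives a new one with probability (11−i)/11, so the expected wait for the next new type is 11/(11−i).
E = 11/11 + 11/10 + 11/9 + 11/8 + 11/7 + 11/6 + 11/5 + 11/4 + 11/3 + 11/2 + 11/1 = 83711/2520.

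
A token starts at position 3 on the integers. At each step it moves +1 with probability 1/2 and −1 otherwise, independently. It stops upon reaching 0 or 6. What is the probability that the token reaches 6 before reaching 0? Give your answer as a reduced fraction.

1/2

With a fair step, P(i) = ½P(i−1) + ½P(i+1) with P(0)=0, P(6)=1 has the linear solution P(i) = i/6.
P(3) = 3/6 = 1/2.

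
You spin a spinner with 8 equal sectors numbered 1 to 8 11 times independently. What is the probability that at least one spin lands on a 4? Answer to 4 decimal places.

0.7698

P(no spin lands on a 4) = (7/8)^11 ≈ 0.2302.
P(at least one) = 1 − 0.2302 = 0.7698.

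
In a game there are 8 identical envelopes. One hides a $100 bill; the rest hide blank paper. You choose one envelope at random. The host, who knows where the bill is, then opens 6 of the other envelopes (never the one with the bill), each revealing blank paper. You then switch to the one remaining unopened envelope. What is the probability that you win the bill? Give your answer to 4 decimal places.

0.8750

Your original envelope holds the bill with probability 1/8, so the other 7 collectively hold it with probability 7/8.
The host can always find 6 empty envelopes to open, so the reveals don't change that 7/8; it is now spread over the 1 remaining unopened envelope.
P(win by switching) = (7/8) · (1/1) = 7/8 ≈ 0.8750.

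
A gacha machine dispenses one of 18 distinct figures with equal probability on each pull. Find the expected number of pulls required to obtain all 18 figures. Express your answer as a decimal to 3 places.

62.912

After i distinct types are collected, each trial gives a new one with probability (18−i)/18, so the expected wait for the next new type is 18/(18−i).
E = 18/18 + 18/17 + 18/16 + 18/15 + 18/14 + 18/13 + 18/12 + 18/11 + 18/10 + 18/9 + 18/8 + 18/7 + 18/6 + 18/5 + 18/4 + 18/3 + 18/2 + 18/1 = 42822903/680680 ≈ 62.912.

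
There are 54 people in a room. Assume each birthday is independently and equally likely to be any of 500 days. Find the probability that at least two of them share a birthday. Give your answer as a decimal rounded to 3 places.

It's easier to compute the probability that all 54 are distinct.
P(all distinct) = 500/500 · 499/500 · ··· · 447/500 ≈ 0.051.
So the probability of at least one match is 1 − 0.051 = 0.949.

0.949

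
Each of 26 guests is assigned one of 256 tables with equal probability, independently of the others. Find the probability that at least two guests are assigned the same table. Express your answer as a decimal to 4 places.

0.7312

It's easier to compute the probability that all 26 are distinct.
P(all distinct) = 256/256 · 255/256 · ··· · 231/256 ≈ 0.2688.
So the probability of at least one match is 1 − 0.2688 = 0.7312.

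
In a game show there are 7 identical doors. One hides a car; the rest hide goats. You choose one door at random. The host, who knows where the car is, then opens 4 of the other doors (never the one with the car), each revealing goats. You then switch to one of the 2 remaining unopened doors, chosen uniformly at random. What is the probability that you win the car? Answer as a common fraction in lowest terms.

3/7

Your original door holds the car with probability 1/7, so the other 6 collectively hold it with probability 6/7.
The host can always find 4 empty doors to open, so the reveals don't change that 6/7; it is now spread over the 2 remaining unopened doors.
P(win by switching) = (6/7) · (1/2) = 3/7.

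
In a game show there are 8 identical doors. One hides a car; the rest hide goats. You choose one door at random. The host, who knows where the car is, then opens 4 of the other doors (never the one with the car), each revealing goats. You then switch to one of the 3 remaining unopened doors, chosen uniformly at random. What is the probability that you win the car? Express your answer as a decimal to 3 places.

0.292

Your original door holds the car with probability 1/8, so the other 7 collectively hold it with probability 7/8.
The host can always find 4 empty doors to open, so the reveals don't change that 7/8; it is now spread over the 3 remaining unopened doors.
P(win by switching) = (7/8) · (1/3) = 7/24 ≈ 0.292.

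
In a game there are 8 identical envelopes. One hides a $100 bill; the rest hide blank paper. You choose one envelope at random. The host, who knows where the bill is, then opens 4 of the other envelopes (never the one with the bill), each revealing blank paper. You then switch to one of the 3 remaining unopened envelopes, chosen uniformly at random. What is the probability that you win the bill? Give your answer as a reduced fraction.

7/24

Your original envelope holds the bill with probability 1/8, so the other 7 collectively hold it with probability 7/8.
The host can always find 4 empty envelopes to open, so the reveals don't change that 7/8; it is now spread over the 3 remaining unopened envelopes.
P(win by switching) = (7/8) · (1/3) = 7/24.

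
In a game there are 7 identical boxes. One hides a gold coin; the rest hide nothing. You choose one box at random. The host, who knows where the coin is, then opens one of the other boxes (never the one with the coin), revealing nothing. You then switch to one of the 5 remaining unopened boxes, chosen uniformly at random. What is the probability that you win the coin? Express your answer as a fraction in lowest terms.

Your original box holds the coin with probability 1/7, so the other 6 collectively hold it with probability 6/7.
The host can always find an empty box to open, so this doesn't change that 6/7; it is now spread over the 5 remaining unopened boxes.
P(win by switching) = (6/7) · (1/5) = 6/35.

6/35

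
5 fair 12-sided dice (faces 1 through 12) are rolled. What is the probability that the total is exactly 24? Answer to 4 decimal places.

There are 12^5 = 248832 equally likely outcomes.
The number of ordered 5-tuples from {1,…,12} summing to 24 is 7205.
P(sum = 24) = 7205/248832 ≈ 0.0290.

0.0290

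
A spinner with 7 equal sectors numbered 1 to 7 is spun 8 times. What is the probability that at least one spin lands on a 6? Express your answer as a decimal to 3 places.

P(no spin lands on a 6) = (6/7)^8 ≈ 0.291.
P(at least one) = 1 − 0.291 = 0.709.

0.709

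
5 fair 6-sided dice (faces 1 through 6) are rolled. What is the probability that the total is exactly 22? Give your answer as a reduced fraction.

35/648

There are 6^5 = 7776 equally likely outcomes.
The number of ordered 5-tuples from {1,…,6} summing to 22 is 420.
P(sum = 22) = 420/7776 = 35/648.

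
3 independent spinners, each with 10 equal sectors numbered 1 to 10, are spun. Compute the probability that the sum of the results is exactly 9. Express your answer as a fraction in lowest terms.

There are 10^3 = 1000 equally likely outcomes.
The number of ordered 3-tuples from {1,…,10} summing to 9 is 28.
P(sum = 9) = 28/1000 = 7/250.

7/250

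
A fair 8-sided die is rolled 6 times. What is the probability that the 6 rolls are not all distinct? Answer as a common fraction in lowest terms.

P(all 6 different) = 8/8 · 7/8 · ··· · 3/8 = 315/4096.
P(at least two equal) = 1 − 315/4096 = 3781/4096.

3781/4096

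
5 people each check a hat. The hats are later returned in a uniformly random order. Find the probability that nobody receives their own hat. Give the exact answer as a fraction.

This is the derangement probability: permutations of 5 with no fixed point.
D(5) = 5! · (1 − 1/1! + 1/2! − ··· + (−1)^5/5!) = 44.
P = 44/120 = 11/30.

11/30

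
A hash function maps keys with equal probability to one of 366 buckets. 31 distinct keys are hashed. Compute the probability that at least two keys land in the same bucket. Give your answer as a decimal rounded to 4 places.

0.7295

It's easier to compute the probability that all 31 are distinct.
P(all distinct) = 366/366 · 365/366 · ··· · 336/366 ≈ 0.2705.
So the probability of at least one match is 1 − 0.2705 = 0.7295.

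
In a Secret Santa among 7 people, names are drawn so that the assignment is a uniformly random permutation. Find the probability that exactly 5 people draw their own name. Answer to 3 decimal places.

0.004

Choose which 5 of the 7 are fixed: C(7,5) = 21 ways.
The remaining 2 must have no fixed point: D(2) = 1.
P = 21·1/5040 = 1/240 ≈ 0.004.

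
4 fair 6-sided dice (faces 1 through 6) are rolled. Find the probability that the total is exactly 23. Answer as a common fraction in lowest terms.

There are 6^4 = 1296 equally likely outcomes.
The number of ordered 4-tuples from {1,…,6} summing to 23 is 4.
P(sum = 23) = 4/1296 = 1/324.

1/324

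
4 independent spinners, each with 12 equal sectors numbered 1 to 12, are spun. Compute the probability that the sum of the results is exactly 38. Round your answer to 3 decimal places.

0.014

There are 12^4 = 20736 equally likely outcomes.
The number of ordered 4-tuples from {1,…,12} summing to 38 is 286.
P(sum = 38) = 286/20736 = 143/10368 ≈ 0.014.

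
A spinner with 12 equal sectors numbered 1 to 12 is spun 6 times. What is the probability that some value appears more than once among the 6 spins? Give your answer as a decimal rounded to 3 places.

0.777

P(all 6 different) = 12/12 · 11/12 · ··· · 7/12 ≈ 0.223.
P(at least two equal) = 1 − 0.223 = 0.777.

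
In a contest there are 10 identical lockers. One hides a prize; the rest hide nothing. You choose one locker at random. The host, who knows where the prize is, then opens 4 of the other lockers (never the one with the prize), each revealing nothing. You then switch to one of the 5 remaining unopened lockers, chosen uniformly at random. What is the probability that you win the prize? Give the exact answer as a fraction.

Your original locker holds the prize with probability 1/10, so the other 9 collectively hold it with probability 9/10.
The host can always find 4 empty lockers to open, so the reveals don't change that 9/10; it is now spread over the 5 remaining unopened lockers.
P(win by switching) = (9/10) · (1/5) = 9/50.

9/50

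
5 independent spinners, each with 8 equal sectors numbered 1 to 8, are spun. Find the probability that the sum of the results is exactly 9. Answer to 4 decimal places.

There are 8^5 = 32768 equally likely outcomes.
The number of ordered 5-tuples from {1,…,8} summing to 9 is 70.
P(sum = 9) = 70/32768 = 35/16384 ≈ 0.0021.

0.0021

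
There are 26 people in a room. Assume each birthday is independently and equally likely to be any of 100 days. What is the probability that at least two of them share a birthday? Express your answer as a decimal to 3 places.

0.972

It's easier to compute the probability that all 26 are distinct.
P(all distinct) = 100/100 · 99/100 · ··· · 75/100 ≈ 0.028.
So the probability of at least one match is 1 − 0.028 = 0.972.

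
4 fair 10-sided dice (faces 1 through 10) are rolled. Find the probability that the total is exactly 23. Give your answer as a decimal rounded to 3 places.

There are 10^4 = 10000 equally likely outcomes.
The number of ordered 4-tuples from {1,…,10} summing to 23 is 660.
P(sum = 23) = 660/10000 = 33/500 ≈ 0.066.

0.066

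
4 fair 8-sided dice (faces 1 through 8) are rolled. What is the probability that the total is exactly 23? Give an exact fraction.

51/1024

There are 8^4 = 4096 equally likely outcomes.
The number of ordered 4-tuples from {1,…,8} summing to 23 is 204.
P(sum = 23) = 204/4096 = 51/1024.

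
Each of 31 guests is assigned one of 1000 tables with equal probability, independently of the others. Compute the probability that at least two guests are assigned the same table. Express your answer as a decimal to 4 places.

It's easier to compute the probability that all 31 are distinct.
P(all distinct) = 1000/1000 · 999/1000 · ··· · 970/1000 ≈ 0.6251.
So the probability of at least one match is 1 − 0.6251 = 0.3749.

0.3749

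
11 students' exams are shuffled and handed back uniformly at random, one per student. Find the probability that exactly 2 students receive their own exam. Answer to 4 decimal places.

0.1839

Choose which 2 of the 11 are fixed: C(11,2) = 55 ways.
The remaining 9 must have no fixed point: D(9) = 133496.
P = 55·133496/39916800 = 16687/90720 ≈ 0.1839.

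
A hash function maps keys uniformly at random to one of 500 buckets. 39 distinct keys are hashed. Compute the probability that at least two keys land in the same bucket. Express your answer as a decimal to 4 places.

0.7816

It's easier to compute the probability that all 39 are distinct.
P(all distinct) = 500/500 · 499/500 · ··· · 462/500 ≈ 0.2184.
So the probability of at least one match is 1 − 0.2184 = 0.7816.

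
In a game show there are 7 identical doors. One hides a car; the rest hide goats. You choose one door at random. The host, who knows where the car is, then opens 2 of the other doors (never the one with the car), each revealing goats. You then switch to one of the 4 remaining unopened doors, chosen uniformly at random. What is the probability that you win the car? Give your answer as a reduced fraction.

Your original door holds the car with probability 1/7, so the other 6 collectively hold it with probability 6/7.
The host can always find 2 empty doors to open, so the reveals don't change that 6/7; it is now spread over the 4 remaining unopened doors.
P(win by switching) = (6/7) · (1/4) = 3/14.

3/14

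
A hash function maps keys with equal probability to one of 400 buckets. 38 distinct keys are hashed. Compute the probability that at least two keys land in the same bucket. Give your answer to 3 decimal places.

0.837

It's easier to compute the probability that all 38 are distinct.
P(all distinct) = 400/400 · 399/400 · ··· · 363/400 ≈ 0.163.
So the probability of at least one match is 1 − 0.163 = 0.837.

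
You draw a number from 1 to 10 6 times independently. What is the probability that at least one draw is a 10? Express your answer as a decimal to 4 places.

0.4686

P(no draw is a 10) = (9/10)^6 ≈ 0.5314.
P(at least one) = 1 − 0.5314 = 0.4686.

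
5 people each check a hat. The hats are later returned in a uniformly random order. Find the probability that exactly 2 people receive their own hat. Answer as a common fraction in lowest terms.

Choose which 2 of the 5 are fixed: C(5,2) = 10 ways.
The remaining 3 must have no fixed point: D(3) = 2.
P = 10·2/120 = 1/6.

1/6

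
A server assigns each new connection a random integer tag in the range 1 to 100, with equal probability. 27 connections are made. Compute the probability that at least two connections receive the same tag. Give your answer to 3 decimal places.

0.979

It's easier to compute the probability that all 27 are distinct.
P(all distinct) = 100/100 · 99/100 · ··· · 74/100 ≈ 0.021.
So the probability of at least one match is 1 − 0.021 = 0.979.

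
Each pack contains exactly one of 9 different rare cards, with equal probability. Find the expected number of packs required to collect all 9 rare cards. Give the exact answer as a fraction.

7129/280

After i distinct types are collected, each trial gives a new one with probability (9−i)/9, so the expected wait for the next new type is 9/(9−i).
E = 9/9 + 9/8 + 9/7 + 9/6 + 9/5 + 9/4 + 9/3 + 9/2 + 9/1 = 7129/280.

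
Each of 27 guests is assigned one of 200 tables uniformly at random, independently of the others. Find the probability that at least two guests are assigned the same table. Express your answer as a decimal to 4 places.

It's easier to compute the probability that all 27 are distinct.
P(all distinct) = 200/200 · 199/200 · ··· · 174/200 ≈ 0.1591.
So the probability of at least one match is 1 − 0.1591 = 0.8409.

0.8409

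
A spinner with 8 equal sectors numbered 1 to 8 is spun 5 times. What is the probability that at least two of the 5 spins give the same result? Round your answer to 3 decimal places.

0.795

P(all 5 different) = 8/8 · 7/8 · ··· · 4/8 ≈ 0.205.
P(at least two equal) = 1 − 0.205 = 0.795.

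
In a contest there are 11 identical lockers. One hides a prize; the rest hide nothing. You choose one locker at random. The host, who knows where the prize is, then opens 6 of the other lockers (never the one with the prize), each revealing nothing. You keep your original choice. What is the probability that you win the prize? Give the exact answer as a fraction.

1/11

The host can always open 6 empty lockers regardless of your choice, so the reveals give no information about your original locker.
P(win by staying) = 1/11.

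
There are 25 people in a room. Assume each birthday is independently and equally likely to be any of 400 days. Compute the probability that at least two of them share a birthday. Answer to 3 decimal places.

It's easier to compute the probability that all 25 are distinct.
P(all distinct) = 400/400 · 399/400 · ··· · 376/400 ≈ 0.465.
So the probability of at least one match is 1 − 0.465 = 0.535.

0.535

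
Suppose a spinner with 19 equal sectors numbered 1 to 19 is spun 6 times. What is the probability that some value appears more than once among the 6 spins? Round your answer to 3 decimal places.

0.585

P(all 6 different) = 19/19 · 18/19 · ··· · 14/19 ≈ 0.415.
P(at least two equal) = 1 − 0.415 = 0.585.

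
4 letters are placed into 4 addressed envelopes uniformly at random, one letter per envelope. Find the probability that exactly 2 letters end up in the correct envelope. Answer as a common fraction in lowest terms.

Choose which 2 of the 4 are fixed: C(4,2) = 6 ways.
The remaining 2 must have no fixed point: D(2) = 1.
P = 6·1/24 = 1/4.

1/4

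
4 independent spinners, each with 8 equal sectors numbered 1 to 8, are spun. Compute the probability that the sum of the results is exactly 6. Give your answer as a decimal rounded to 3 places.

There are 8^4 = 4096 equally likely outcomes.
The number of ordered 4-tuples from {1,…,8} summing to 6 is 10.
P(sum = 6) = 10/4096 = 5/2048 ≈ 0.002.

0.002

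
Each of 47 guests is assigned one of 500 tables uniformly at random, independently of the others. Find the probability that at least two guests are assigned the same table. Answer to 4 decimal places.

0.8927

It's easier to compute the probability that all 47 are distinct.
P(all distinct) = 500/500 · 499/500 · ··· · 454/500 ≈ 0.1073.
So the probability of at least one match is 1 − 0.1073 = 0.8927.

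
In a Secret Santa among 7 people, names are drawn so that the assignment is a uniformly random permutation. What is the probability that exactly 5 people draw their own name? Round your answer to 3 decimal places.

Choose which 5 of the 7 are fixed: C(7,5) = 21 ways.
The remaining 2 must have no fixed point: D(2) = 1.
P = 21·1/5040 = 1/240 ≈ 0.004.

0.004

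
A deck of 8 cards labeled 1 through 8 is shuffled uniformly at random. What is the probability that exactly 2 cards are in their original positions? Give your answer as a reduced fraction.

Choose which 2 of the 8 are fixed: C(8,2) = 28 ways.
The remaining 6 must have no fixed point: D(6) = 265.
P = 28·265/40320 = 53/288.

53/288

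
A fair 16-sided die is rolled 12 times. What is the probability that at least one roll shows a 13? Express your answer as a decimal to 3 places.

0.539

P(no roll shows a 13) = (15/16)^12 ≈ 0.461.
P(at least one) = 1 − 0.461 = 0.539.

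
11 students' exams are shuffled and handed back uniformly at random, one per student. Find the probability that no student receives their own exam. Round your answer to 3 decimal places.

0.368

This is the derangement probability: permutations of 11 with no fixed point.
D(11) = 11! · (1 − 1/1! + 1/2! − ··· + (−1)^11/11!) = 14684570.
P = 14684570/39916800 = 1468457/3991680 ≈ 0.368.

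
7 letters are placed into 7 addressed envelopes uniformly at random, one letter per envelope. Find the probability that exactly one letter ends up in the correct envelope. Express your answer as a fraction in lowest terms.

Choose which one is fixed: C(7,1) = 7 ways.
The remaining 6 must have no fixed point: D(6) = 265.
P = 7·265/5040 = 53/144.

53/144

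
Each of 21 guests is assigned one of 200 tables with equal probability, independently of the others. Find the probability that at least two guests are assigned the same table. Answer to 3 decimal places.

0.663

It's easier to compute the probability that all 21 are distinct.
P(all distinct) = 200/200 · 199/200 · ··· · 180/200 ≈ 0.337.
So the probability of at least one match is 1 − 0.337 = 0.663.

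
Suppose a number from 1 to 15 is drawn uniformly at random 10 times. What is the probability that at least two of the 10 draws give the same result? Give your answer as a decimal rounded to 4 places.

P(all 10 different) = 15/15 · 14/15 · ··· · 6/15 ≈ 0.0189.
P(at least two equal) = 1 − 0.0189 = 0.9811.

0.9811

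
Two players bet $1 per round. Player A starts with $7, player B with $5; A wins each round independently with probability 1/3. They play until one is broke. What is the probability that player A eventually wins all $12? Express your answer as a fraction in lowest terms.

Let r = q/p = (2/3)/(1/3) = 2. The recurrence P(i) = p·P(i+1) + q·P(i−1) with P(0)=0, P(12)=1 gives P(i) = (1 − r^i)/(1 − r^12).
P(7) = (1 − (2)^7) / (1 − (2)^12) = 127/4095.

127/4095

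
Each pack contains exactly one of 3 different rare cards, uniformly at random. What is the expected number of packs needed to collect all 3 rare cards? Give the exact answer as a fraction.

11/2

After i distinct types are collected, each trial gives a new one with probability (3−i)/3, so the expected wait for the next new type is 3/(3−i).
E = 3/3 + 3/2 + 3/1 = 11/2.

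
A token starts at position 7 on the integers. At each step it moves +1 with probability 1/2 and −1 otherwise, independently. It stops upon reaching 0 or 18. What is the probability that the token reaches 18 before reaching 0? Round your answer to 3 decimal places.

With a fair step, P(i) = ½P(i−1) + ½P(i+1) with P(0)=0, P(18)=1 has the linear solution P(i) = i/18.
P(7) = 7/18 ≈ 0.389.

0.389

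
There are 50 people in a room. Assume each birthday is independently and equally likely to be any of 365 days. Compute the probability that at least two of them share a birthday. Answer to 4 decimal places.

It's easier to compute the probability that all 50 are distinct.
P(all distinct) = 365/365 · 364/365 · ··· · 316/365 ≈ 0.0296.
So the probability of at least one match is 1 − 0.0296 = 0.9704.

0.9704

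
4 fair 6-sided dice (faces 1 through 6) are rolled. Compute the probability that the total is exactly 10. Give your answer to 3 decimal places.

0.062

There are 6^4 = 1296 equally likely outcomes.
The number of ordered 4-tuples from {1,…,6} summing to 10 is 80.
P(sum = 10) = 80/1296 = 5/81 ≈ 0.062.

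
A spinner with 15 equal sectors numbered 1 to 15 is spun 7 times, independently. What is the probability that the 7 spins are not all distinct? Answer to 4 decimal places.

P(all 7 different) = 15/15 · 14/15 · ··· · 9/15 ≈ 0.1898.
P(at least two equal) = 1 − 0.1898 = 0.8102.

0.8102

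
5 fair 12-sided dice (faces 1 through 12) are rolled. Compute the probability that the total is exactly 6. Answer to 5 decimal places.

There are 12^5 = 248832 equally likely outcomes.
The number of ordered 5-tuples from {1,…,12} summing to 6 is 5.
P(sum = 6) = 5/248832 ≈ 0.00002.

0.00002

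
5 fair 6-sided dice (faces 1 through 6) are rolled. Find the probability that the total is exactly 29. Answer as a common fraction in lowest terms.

5/7776

There are 6^5 = 7776 equally likely outcomes.
The number of ordered 5-tuples from {1,…,6} summing to 29 is 5.
P(sum = 29) = 5/7776.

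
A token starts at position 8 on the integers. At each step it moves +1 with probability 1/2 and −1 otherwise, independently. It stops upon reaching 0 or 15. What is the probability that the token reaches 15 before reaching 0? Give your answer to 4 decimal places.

With a fair step, P(i) = ½P(i−1) + ½P(i+1) with P(0)=0, P(15)=1 has the linear solution P(i) = i/15.
P(8) = 8/15 ≈ 0.5333.

0.5333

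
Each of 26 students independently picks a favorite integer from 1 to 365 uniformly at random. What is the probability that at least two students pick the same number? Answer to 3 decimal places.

0.598

It's easier to compute the probability that all 26 are distinct.
P(all distinct) = 365/365 · 364/365 · ··· · 340/365 ≈ 0.402.
So the probability of at least one match is 1 − 0.402 = 0.598.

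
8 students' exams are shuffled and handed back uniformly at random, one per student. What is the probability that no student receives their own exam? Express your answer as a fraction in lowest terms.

2119/5760

This is the derangement probability: permutations of 8 with no fixed point.
D(8) = 8! · (1 − 1/1! + 1/2! − ··· + (−1)^8/8!) = 14833.
P = 14833/40320 = 2119/5760.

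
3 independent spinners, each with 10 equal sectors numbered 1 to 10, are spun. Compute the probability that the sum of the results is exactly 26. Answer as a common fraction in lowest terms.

3/200

There are 10^3 = 1000 equally likely outcomes.
The number of ordered 3-tuples from {1,…,10} summing to 26 is 15.
P(sum = 26) = 15/1000 = 3/200.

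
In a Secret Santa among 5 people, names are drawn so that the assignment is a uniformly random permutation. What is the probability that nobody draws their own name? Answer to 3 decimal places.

0.367

This is the derangement probability: permutations of 5 with no fixed point.
D(5) = 5! · (1 − 1/1! + 1/2! − ··· + (−1)^5/5!) = 44.
P = 44/120 = 11/30 ≈ 0.367.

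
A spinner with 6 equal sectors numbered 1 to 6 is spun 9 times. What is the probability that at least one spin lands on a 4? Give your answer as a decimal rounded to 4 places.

0.8062

P(no spin lands on a 4) = (5/6)^9 ≈ 0.1938.
P(at least one) = 1 − 0.1938 = 0.8062.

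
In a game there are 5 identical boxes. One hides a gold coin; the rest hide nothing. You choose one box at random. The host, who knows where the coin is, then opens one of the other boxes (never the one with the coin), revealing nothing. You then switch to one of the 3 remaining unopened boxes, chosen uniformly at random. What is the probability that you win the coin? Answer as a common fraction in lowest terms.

Your original box holds the coin with probability 1/5, so the other 4 collectively hold it with probability 4/5.
The host can always find an empty box to open, so this doesn't change that 4/5; it is now spread over the 3 remaining unopened boxes.
P(win by switching) = (4/5) · (1/3) = 4/15.

4/15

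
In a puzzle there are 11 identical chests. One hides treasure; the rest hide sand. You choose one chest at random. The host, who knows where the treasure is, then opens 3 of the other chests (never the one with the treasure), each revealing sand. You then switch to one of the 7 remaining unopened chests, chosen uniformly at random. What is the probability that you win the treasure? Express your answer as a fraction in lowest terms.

10/77

Your original chest holds the treasure with probability 1/11, so the other 10 collectively hold it with probability 10/11.
The host can always find 3 empty chests to open, so the reveals don't change that 10/11; it is now spread over the 7 remaining unopened chests.
P(win by switching) = (10/11) · (1/7) = 10/77.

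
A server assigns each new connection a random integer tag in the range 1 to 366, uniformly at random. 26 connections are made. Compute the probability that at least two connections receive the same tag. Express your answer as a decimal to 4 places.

0.5972

It's easier to compute the probability that all 26 are distinct.
P(all distinct) = 366/366 · 365/366 · ··· · 341/366 ≈ 0.4028.
So the probability of at least one match is 1 − 0.4028 = 0.5972.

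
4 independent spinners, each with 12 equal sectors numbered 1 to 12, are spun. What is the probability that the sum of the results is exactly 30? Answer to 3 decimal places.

0.048

There are 12^4 = 20736 equally likely outcomes.
The number of ordered 4-tuples from {1,…,12} summing to 30 is 994.
P(sum = 30) = 994/20736 = 497/10368 ≈ 0.048.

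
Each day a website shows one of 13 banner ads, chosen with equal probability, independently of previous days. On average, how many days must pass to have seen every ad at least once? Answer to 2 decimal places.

41.34

After i distinct types are collected, each trial gives a new one with probability (13−i)/13, so the expected wait for the next new type is 13/(13−i).
E = 13/13 + 13/12 + 13/11 + 13/10 + 13/9 + 13/8 + 13/7 + 13/6 + 13/5 + 13/4 + 13/3 + 13/2 + 13/1 = 1145993/27720 ≈ 41.34.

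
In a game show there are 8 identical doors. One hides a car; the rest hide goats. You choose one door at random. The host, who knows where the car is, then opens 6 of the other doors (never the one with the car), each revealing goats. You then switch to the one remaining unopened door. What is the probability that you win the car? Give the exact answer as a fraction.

7/8

Your original door holds the car with probability 1/8, so the other 7 collectively hold it with probability 7/8.
The host can always find 6 empty doors to open, so the reveals don't change that 7/8; it is now spread over the 1 remaining unopened door.
P(win by switching) = (7/8) · (1/1) = 7/8.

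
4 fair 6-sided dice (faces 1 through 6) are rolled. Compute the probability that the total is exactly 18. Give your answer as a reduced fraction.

There are 6^4 = 1296 equally likely outcomes.
The number of ordered 4-tuples from {1,…,6} summing to 18 is 80.
P(sum = 18) = 80/1296 = 5/81.

5/81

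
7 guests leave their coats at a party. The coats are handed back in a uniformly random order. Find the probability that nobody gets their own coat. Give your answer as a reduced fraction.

This is the derangement probability: permutations of 7 with no fixed point.
D(7) = 7! · (1 − 1/1! + 1/2! − ··· + (−1)^7/7!) = 1854.
P = 1854/5040 = 103/280.

103/280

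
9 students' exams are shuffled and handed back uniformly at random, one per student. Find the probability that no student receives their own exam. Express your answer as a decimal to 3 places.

0.368

This is the derangement probability: permutations of 9 with no fixed point.
D(9) = 9! · (1 − 1/1! + 1/2! − ··· + (−1)^9/9!) = 133496.
P = 133496/362880 = 16687/45360 ≈ 0.368.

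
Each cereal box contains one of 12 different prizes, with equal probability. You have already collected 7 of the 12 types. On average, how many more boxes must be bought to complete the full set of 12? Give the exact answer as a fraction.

Starting from 7 distinct types, each trial gives a new one with probability (12−i)/12 when i types are held, so the wait for the next new type is 12/(12−i).
E = 12/5 + 12/4 + 12/3 + 12/2 + 12/1 = 137/5.

137/5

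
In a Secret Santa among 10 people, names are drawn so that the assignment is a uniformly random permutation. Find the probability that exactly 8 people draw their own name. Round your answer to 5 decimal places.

0.00001

Choose which 8 of the 10 are fixed: C(10,8) = 45 ways.
The remaining 2 must have no fixed point: D(2) = 1.
P = 45·1/3628800 = 1/80640 ≈ 0.00001.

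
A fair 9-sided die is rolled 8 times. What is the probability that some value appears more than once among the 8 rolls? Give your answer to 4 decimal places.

0.9916

P(all 8 different) = 9/9 · 8/9 · ··· · 2/9 ≈ 0.0084.
P(at least two equal) = 1 − 0.0084 = 0.9916.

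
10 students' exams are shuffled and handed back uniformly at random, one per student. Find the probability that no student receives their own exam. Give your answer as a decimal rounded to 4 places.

0.3679

This is the derangement probability: permutations of 10 with no fixed point.
D(10) = 10! · (1 − 1/1! + 1/2! − ··· + (−1)^10/10!) = 1334961.
P = 1334961/3628800 = 16481/44800 ≈ 0.3679.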